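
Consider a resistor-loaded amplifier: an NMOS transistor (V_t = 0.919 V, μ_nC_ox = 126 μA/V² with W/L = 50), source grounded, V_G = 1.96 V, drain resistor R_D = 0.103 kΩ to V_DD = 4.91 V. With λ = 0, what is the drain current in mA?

I_D = 3.41 mA

V_GS = V_G = 1.96 V, so V_ov = 1.96 − 0.919 = 1.04 V.
k_n = μ_nC_ox · (W/L) = 6.3 mA/V².
Assume saturation: I_D = ½ k_n V_ov² = 0.5 × 6.3 × 1.04² = 3.41 mA, giving V_DS = V_DD − I_D R_D = 4.91 − 3.41 × 0.103 = 4.56 V.
V_DS = 4.56 V ≥ V_ov = 1.04 V, confirming saturation.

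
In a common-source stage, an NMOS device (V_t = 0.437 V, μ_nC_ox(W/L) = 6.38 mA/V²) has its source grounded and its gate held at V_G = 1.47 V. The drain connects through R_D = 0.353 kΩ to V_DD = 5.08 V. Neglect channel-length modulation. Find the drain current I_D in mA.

V_GS = V_G = 1.47 V, so V_ov = 1.47 − 0.437 = 1.03 V.
Assume saturation: I_D = ½ k_n V_ov² = 0.5 × 6.38 × 1.03² = 3.4 mA, giving V_DS = V_DD − I_D R_D = 5.08 − 3.4 × 0.353 = 3.88 V.
V_DS = 3.88 V ≥ V_ov = 1.03 V, confirming saturation.

I_D = 3.40 mA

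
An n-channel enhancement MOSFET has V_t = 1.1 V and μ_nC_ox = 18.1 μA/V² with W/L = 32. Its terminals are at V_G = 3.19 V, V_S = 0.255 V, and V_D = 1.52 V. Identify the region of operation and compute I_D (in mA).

V_GS = V_G − V_S = 3.19 − 0.255 = 2.94 V; V_DS = V_D − V_S = 1.52 − 0.255 = 1.27 V.
k_n = μ_nC_ox · (W/L) = 0.5792 mA/V².
V_ov = V_GS − V_t = 2.94 − 1.1 = 1.83 V.
Since V_DS = 1.27 V < V_ov = 1.83 V, the device is in the triode region.
I_D = k_n [V_ov · V_DS − ½ V_DS²] = 0.5792 × [1.83 × 1.27 − 0.5 × 1.27²] = 0.881 mA.

Triode; I_D = 0.881 mA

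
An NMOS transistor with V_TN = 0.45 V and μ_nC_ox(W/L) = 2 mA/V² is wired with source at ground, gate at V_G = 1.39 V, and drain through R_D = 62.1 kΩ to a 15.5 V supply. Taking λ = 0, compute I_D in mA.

V_GS = V_G = 1.39 V, so V_ov = 1.39 − 0.45 = 0.94 V.
Assume saturation: I_D = ½ k_n V_ov² = 0.5 × 2 × 0.94² = 0.884 mA, giving V_DS = V_DD − I_D R_D = 15.5 − 0.884 × 62.1 = -39.4 V.
But -39.4 V < V_ov = 0.94 V, so the device is actually in triode.
In triode I_D = k_n[V_ov V_DS − ½ V_DS²] and I_D = (V_DD − V_DS)/R_D. Equating: 62.1 V_DS² − 117.7 V_DS + 15.5 = 0, giving V_DS = 0.142 V (the root below V_ov).
I_D = (15.5 − 0.142) / 62.1 = 0.247 mA.

I_D = 0.247 mA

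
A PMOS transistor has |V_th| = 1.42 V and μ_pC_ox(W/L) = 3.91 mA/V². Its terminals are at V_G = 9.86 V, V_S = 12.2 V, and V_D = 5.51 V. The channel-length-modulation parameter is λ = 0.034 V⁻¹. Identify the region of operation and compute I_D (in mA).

Saturation; I_D = 2.03 mA

V_SG = V_S − V_G = 12.2 − 9.86 = 2.34 V; V_SD = V_S − V_D = 12.2 − 5.51 = 6.69 V.
V_ov = V_SG − |V_th| = 2.34 − 1.42 = 0.92 V.
Since V_SD = 6.69 V ≥ V_ov = 0.92 V, the device is in saturation.
I_D = ½ k_p V_ov² (1 + λ V_SD) = 0.5 × 3.91 × 0.92² × (1 + 0.034 × 6.69) = 2.03 mA.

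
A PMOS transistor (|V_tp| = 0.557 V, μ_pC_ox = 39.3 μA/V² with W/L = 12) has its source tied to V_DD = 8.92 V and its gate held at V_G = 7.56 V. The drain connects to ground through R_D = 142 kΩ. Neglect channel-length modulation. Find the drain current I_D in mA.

I_D = 0.0615 mA

V_SG = V_DD − V_G = 8.92 − 7.56 = 1.36 V, so V_ov = 1.36 − 0.557 = 0.803 V.
k_p = μ_pC_ox · (W/L) = 0.4716 mA/V².
Assume saturation: I_D = ½ k_p V_ov² = 0.5 × 0.4716 × 0.803² = 0.152 mA, giving V_SD = V_DD − I_D R_D = 8.92 − 0.152 × 142 = -12.7 V.
But -12.7 V < V_ov = 0.803 V, so the device is actually in triode.
In triode I_D = k_p[V_ov V_SD − ½ V_SD²] and I_D = (V_DD − V_SD)/R_D. Equating: 33.5 V_SD² − 54.77 V_SD + 8.92 = 0, giving V_SD = 0.183 V (the root below V_ov).
I_D = (8.92 − 0.183) / 142 = 0.0615 mA.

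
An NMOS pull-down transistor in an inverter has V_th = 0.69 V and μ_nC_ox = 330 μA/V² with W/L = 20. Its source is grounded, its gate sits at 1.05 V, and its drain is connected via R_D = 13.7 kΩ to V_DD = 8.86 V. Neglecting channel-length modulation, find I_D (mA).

I_D = 0.428 mA

V_GS = V_G = 1.05 V, so V_ov = 1.05 − 0.69 = 0.36 V.
k_n = μ_nC_ox · (W/L) = 6.6 mA/V².
Assume saturation: I_D = ½ k_n V_ov² = 0.5 × 6.6 × 0.36² = 0.428 mA, giving V_DS = V_DD − I_D R_D = 8.86 − 0.428 × 13.7 = 3 V.
V_DS = 3 V ≥ V_ov = 0.36 V, confirming saturation.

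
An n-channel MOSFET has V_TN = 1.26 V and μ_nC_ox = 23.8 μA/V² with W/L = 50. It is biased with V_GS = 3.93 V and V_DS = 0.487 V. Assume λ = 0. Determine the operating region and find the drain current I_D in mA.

Triode; I_D = 1.41 mA

k_n = μ_nC_ox · (W/L) = 1.19 mA/V².
V_ov = V_GS − V_TN = 3.93 − 1.26 = 2.67 V.
Since V_DS = 0.487 V < V_ov = 2.67 V, the device is in the triode region.
I_D = k_n [V_ov · V_DS − ½ V_DS²] = 1.19 × [2.67 × 0.487 − 0.5 × 0.487²] = 1.41 mA.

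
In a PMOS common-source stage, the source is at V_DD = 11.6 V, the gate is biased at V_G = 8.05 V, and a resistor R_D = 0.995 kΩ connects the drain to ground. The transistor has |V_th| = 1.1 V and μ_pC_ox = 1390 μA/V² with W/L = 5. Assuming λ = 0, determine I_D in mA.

I_D = 10.9 mA

V_SG = V_DD − V_G = 11.6 − 8.05 = 3.55 V, so V_ov = 3.55 − 1.1 = 2.45 V.
k_p = μ_pC_ox · (W/L) = 6.95 mA/V².
Assume saturation: I_D = ½ k_p V_ov² = 0.5 × 6.95 × 2.45² = 20.9 mA, giving V_SD = V_DD − I_D R_D = 11.6 − 20.9 × 0.995 = -9.15 V.
But -9.15 V < V_ov = 2.45 V, so the device is actually in triode.
In triode I_D = k_p[V_ov V_SD − ½ V_SD²] and I_D = (V_DD − V_SD)/R_D. Equating: 3.46 V_SD² − 17.94 V_SD + 11.6 = 0, giving V_SD = 0.757 V (the root below V_ov).
I_D = (11.6 − 0.757) / 0.995 = 10.9 mA.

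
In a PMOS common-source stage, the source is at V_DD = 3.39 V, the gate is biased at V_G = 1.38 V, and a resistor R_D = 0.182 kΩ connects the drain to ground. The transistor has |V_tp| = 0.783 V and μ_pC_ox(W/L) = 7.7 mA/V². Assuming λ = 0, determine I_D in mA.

I_D = 5.80 mA

V_SG = V_DD − V_G = 3.39 − 1.38 = 2.01 V, so V_ov = 2.01 − 0.783 = 1.23 V.
Assume saturation: I_D = ½ k_p V_ov² = 0.5 × 7.7 × 1.23² = 5.8 mA, giving V_SD = V_DD − I_D R_D = 3.39 − 5.8 × 0.182 = 2.34 V.
V_SD = 2.34 V ≥ V_ov = 1.23 V, confirming saturation.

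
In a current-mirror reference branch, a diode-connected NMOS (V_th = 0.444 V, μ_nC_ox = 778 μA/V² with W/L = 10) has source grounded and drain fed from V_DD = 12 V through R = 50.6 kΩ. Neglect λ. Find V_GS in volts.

V_GS = 0.684 V

With gate tied to drain, V_GS = V_DS ≥ V_GS − V_th, so the device is in saturation.
k_n = μ_nC_ox · (W/L) = 7.78 mA/V².
KCL at the drain: ½ k_n (V_GS − V_th)² = (V_DD − V_GS)/R.
Let x = V_GS − 0.444. Then 197 x² + x − 11.56 = 0, giving x = 0.24 V (positive root), so V_GS = 0.684 V.
I_D = (V_DD − V_GS)/R = (12 − 0.684) / 50.6 = 0.224 mA.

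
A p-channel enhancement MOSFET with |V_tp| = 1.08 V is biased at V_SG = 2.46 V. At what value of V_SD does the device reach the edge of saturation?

The boundary between triode and saturation is V_SD = V_SG − |V_tp| = V_ov.
V_ov = 2.46 − 1.08 = 1.38 V.

V_SD,sat = 1.38 V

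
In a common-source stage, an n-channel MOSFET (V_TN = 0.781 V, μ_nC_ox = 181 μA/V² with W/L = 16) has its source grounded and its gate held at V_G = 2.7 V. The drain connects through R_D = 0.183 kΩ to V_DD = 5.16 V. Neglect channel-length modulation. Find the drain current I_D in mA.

V_GS = V_G = 2.7 V, so V_ov = 2.7 − 0.781 = 1.92 V.
k_n = μ_nC_ox · (W/L) = 2.896 mA/V².
Assume saturation: I_D = ½ k_n V_ov² = 0.5 × 2.896 × 1.92² = 5.33 mA, giving V_DS = V_DD − I_D R_D = 5.16 − 5.33 × 0.183 = 4.18 V.
V_DS = 4.18 V ≥ V_ov = 1.92 V, confirming saturation.

I_D = 5.33 mA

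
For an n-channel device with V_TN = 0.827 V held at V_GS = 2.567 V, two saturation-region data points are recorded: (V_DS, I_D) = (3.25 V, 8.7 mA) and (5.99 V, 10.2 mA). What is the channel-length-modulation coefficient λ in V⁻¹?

λ = 0.0791 V⁻¹

With V_GS fixed, I_D ∝ (1 + λ V_DS) in saturation, so I_D2/I_D1 = (1 + λ V_DS2)/(1 + λ V_DS1).
10.2/8.7 = 1.172 = (1 + 5.99 λ)/(1 + 3.25 λ).
Solving: λ (I_D1 V_DS2 − I_D2 V_DS1) = I_D2 − I_D1, so λ = (10.2 − 8.7) / (8.7 × 5.99 − 10.2 × 3.25) = 1.5 / 19 = 0.0791 V⁻¹.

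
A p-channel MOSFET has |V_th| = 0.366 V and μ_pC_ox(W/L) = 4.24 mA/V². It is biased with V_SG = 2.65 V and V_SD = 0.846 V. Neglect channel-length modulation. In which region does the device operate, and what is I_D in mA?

V_ov = V_SG − |V_th| = 2.65 − 0.366 = 2.28 V.
Since V_SD = 0.846 V < V_ov = 2.28 V, the device is in the triode region.
I_D = k_p [V_ov · V_SD − ½ V_SD²] = 4.24 × [2.28 × 0.846 − 0.5 × 0.846²] = 6.68 mA.

Triode; I_D = 6.68 mA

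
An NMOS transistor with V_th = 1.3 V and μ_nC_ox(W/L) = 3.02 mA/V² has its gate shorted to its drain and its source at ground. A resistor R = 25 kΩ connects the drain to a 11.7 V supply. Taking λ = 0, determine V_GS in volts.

V_GS = 1.81 V

With gate tied to drain, V_GS = V_DS ≥ V_GS − V_th, so the device is in saturation.
KCL at the drain: ½ k_n (V_GS − V_th)² = (V_DD − V_GS)/R.
Let x = V_GS − 1.3. Then 37.8 x² + x − 10.4 = 0, giving x = 0.512 V (positive root), so V_GS = 1.81 V.
I_D = (V_DD − V_GS)/R = (11.7 − 1.81) / 25 = 0.396 mA.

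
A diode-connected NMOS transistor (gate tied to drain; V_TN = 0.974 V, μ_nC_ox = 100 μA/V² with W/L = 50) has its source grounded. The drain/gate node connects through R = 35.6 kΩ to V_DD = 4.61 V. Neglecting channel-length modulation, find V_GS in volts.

V_GS = 1.17 V

With gate tied to drain, V_GS = V_DS ≥ V_GS − V_TN, so the device is in saturation.
k_n = μ_nC_ox · (W/L) = 5 mA/V².
KCL at the drain: ½ k_n (V_GS − V_TN)² = (V_DD − V_GS)/R.
Let x = V_GS − 0.974. Then 89 x² + x − 3.636 = 0, giving x = 0.197 V (positive root), so V_GS = 1.17 V.
I_D = (V_DD − V_GS)/R = (4.61 − 1.17) / 35.6 = 0.0966 mA.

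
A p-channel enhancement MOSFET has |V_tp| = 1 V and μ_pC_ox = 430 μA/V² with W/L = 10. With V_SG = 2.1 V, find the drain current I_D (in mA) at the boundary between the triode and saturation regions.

At the boundary V_SD = V_ov = V_SG − |V_tp| = 2.1 − 1 = 1.1 V.
k_p = μ_pC_ox · (W/L) = 4.3 mA/V².
I_D = ½ k_p V_ov² = 0.5 × 4.3 × 1.1² = 2.6 mA.

I_D = 2.60 mA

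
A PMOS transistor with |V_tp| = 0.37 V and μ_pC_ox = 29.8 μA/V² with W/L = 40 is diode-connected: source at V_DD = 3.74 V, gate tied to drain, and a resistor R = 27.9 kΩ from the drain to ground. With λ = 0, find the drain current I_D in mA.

I_D = 0.106 mA

With gate tied to drain, V_SG = V_SD ≥ V_SG − |V_tp|, so the device is in saturation.
k_p = μ_pC_ox · (W/L) = 1.192 mA/V².
KCL at the drain: ½ k_p (V_SG − |V_tp|)² = (V_DD − V_SG)/R.
Let x = V_SG − 0.37. Then 16.6 x² + x − 3.37 = 0, giving x = 0.421 V (positive root), so V_SG = 0.791 V.
I_D = (V_DD − V_SG)/R = (3.74 − 0.791) / 27.9 = 0.106 mA.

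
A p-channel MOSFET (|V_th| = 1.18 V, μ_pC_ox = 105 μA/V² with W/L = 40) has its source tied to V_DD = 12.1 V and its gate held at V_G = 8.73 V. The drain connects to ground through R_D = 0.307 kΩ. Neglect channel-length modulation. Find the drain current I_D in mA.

I_D = 10.1 mA

V_SG = V_DD − V_G = 12.1 − 8.73 = 3.37 V, so V_ov = 3.37 − 1.18 = 2.19 V.
k_p = μ_pC_ox · (W/L) = 4.2 mA/V².
Assume saturation: I_D = ½ k_p V_ov² = 0.5 × 4.2 × 2.19² = 10.1 mA, giving V_SD = V_DD − I_D R_D = 12.1 − 10.1 × 0.307 = 9.01 V.
V_SD = 9.01 V ≥ V_ov = 2.19 V, confirming saturation.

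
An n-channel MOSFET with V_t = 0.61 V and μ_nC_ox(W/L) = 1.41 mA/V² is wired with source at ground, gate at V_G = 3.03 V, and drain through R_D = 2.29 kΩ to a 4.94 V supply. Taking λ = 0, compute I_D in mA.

I_D = 1.88 mA

V_GS = V_G = 3.03 V, so V_ov = 3.03 − 0.61 = 2.42 V.
Assume saturation: I_D = ½ k_n V_ov² = 0.5 × 1.41 × 2.42² = 4.13 mA, giving V_DS = V_DD − I_D R_D = 4.94 − 4.13 × 2.29 = -4.51 V.
But -4.51 V < V_ov = 2.42 V, so the device is actually in triode.
In triode I_D = k_n[V_ov V_DS − ½ V_DS²] and I_D = (V_DD − V_DS)/R_D. Equating: 1.61 V_DS² − 8.814 V_DS + 4.94 = 0, giving V_DS = 0.634 V (the root below V_ov).
I_D = (4.94 − 0.634) / 2.29 = 1.88 mA.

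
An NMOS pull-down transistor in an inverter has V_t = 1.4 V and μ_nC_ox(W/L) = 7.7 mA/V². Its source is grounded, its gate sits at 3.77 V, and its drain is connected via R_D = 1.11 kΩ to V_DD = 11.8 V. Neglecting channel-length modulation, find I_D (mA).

I_D = 10.1 mA

V_GS = V_G = 3.77 V, so V_ov = 3.77 − 1.4 = 2.37 V.
Assume saturation: I_D = ½ k_n V_ov² = 0.5 × 7.7 × 2.37² = 21.6 mA, giving V_DS = V_DD − I_D R_D = 11.8 − 21.6 × 1.11 = -12.2 V.
But -12.2 V < V_ov = 2.37 V, so the device is actually in triode.
In triode I_D = k_n[V_ov V_DS − ½ V_DS²] and I_D = (V_DD − V_DS)/R_D. Equating: 4.27 V_DS² − 21.26 V_DS + 11.8 = 0, giving V_DS = 0.637 V (the root below V_ov).
I_D = (11.8 − 0.637) / 1.11 = 10.1 mA.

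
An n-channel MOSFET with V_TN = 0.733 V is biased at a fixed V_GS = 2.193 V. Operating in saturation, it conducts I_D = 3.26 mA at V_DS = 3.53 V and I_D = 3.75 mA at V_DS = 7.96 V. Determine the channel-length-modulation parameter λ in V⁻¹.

λ = 0.0385 V⁻¹

With V_GS fixed, I_D ∝ (1 + λ V_DS) in saturation, so I_D2/I_D1 = (1 + λ V_DS2)/(1 + λ V_DS1).
3.75/3.26 = 1.15 = (1 + 7.96 λ)/(1 + 3.53 λ).
Solving: λ (I_D1 V_DS2 − I_D2 V_DS1) = I_D2 − I_D1, so λ = (3.75 − 3.26) / (3.26 × 7.96 − 3.75 × 3.53) = 0.49 / 12.7 = 0.0385 V⁻¹.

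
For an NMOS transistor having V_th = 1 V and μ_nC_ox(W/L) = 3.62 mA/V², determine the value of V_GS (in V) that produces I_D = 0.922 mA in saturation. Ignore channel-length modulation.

V_GS = 1.71 V

In saturation I_D = ½ k_n (V_GS − V_th)², so V_GS − V_th = √(2 I_D / k_n) = √(2 × 0.922 / 3.62) = 0.714 V.
V_GS = 1 + 0.714 = 1.71 V.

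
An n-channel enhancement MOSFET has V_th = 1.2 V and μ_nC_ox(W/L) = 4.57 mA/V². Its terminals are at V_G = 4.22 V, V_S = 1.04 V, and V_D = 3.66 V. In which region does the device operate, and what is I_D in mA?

Saturation; I_D = 8.96 mA

V_GS = V_G − V_S = 4.22 − 1.04 = 3.18 V; V_DS = V_D − V_S = 3.66 − 1.04 = 2.62 V.
V_ov = V_GS − V_th = 3.18 − 1.2 = 1.98 V.
Since V_DS = 2.62 V ≥ V_ov = 1.98 V, the device is in saturation.
I_D = ½ k_n V_ov² = 0.5 × 4.57 × 1.98² = 8.96 mA.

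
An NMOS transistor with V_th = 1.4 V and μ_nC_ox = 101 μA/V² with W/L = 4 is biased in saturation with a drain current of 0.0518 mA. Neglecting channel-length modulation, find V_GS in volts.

k_n = μ_nC_ox · (W/L) = 0.404 mA/V².
In saturation I_D = ½ k_n (V_GS − V_th)², so V_GS − V_th = √(2 I_D / k_n) = √(2 × 0.0518 / 0.404) = 0.506 V.
V_GS = 1.4 + 0.506 = 1.91 V.

V_GS = 1.91 V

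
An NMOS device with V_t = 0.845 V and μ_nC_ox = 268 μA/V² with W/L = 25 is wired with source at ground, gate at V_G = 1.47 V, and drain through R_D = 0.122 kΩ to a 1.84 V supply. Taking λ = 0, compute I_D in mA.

V_GS = V_G = 1.47 V, so V_ov = 1.47 − 0.845 = 0.625 V.
k_n = μ_nC_ox · (W/L) = 6.7 mA/V².
Assume saturation: I_D = ½ k_n V_ov² = 0.5 × 6.7 × 0.625² = 1.31 mA, giving V_DS = V_DD − I_D R_D = 1.84 − 1.31 × 0.122 = 1.68 V.
V_DS = 1.68 V ≥ V_ov = 0.625 V, confirming saturation.

I_D = 1.31 mA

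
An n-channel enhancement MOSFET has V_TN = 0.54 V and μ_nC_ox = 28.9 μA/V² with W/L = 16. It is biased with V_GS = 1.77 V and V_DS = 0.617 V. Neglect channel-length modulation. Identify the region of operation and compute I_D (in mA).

Triode; I_D = 0.263 mA

k_n = μ_nC_ox · (W/L) = 0.4624 mA/V².
V_ov = V_GS − V_TN = 1.77 − 0.54 = 1.23 V.
Since V_DS = 0.617 V < V_ov = 1.23 V, the device is in the triode region.
I_D = k_n [V_ov · V_DS − ½ V_DS²] = 0.4624 × [1.23 × 0.617 − 0.5 × 0.617²] = 0.263 mA.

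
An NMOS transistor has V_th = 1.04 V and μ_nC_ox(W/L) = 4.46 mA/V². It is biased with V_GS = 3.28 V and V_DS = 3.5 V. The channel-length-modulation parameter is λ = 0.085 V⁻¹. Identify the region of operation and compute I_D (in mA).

V_ov = V_GS − V_th = 3.28 − 1.04 = 2.24 V.
Since V_DS = 3.5 V ≥ V_ov = 2.24 V, the device is in saturation.
I_D = ½ k_n V_ov² (1 + λ V_DS) = 0.5 × 4.46 × 2.24² × (1 + 0.085 × 3.5) = 14.5 mA.

Saturation; I_D = 14.5 mA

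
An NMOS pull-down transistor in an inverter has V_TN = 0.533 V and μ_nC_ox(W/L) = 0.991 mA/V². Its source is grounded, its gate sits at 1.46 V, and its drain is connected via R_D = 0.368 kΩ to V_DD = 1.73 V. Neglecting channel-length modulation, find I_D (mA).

V_GS = V_G = 1.46 V, so V_ov = 1.46 − 0.533 = 0.927 V.
Assume saturation: I_D = ½ k_n V_ov² = 0.5 × 0.991 × 0.927² = 0.426 mA, giving V_DS = V_DD − I_D R_D = 1.73 − 0.426 × 0.368 = 1.57 V.
V_DS = 1.57 V ≥ V_ov = 0.927 V, confirming saturation.

I_D = 0.426 mA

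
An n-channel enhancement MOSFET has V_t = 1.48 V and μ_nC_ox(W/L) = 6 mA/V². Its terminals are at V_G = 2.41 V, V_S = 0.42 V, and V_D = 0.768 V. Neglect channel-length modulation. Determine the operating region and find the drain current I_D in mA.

V_GS = V_G − V_S = 2.41 − 0.42 = 1.99 V; V_DS = V_D − V_S = 0.768 − 0.42 = 0.348 V.
V_ov = V_GS − V_t = 1.99 − 1.48 = 0.51 V.
Since V_DS = 0.348 V < V_ov = 0.51 V, the device is in the triode region.
I_D = k_n [V_ov · V_DS − ½ V_DS²] = 6 × [0.51 × 0.348 − 0.5 × 0.348²] = 0.702 mA.

Triode; I_D = 0.702 mA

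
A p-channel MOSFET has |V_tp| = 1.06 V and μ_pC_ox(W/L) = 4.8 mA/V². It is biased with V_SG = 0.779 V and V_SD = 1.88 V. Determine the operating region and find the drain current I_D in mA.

V_SG = 0.779 V < |V_tp| = 1.06 V, so the transistor is in cutoff.

Cutoff; I_D = 0 mA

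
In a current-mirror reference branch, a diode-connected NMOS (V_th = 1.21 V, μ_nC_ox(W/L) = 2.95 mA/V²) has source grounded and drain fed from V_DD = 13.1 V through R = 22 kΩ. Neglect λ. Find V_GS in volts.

With gate tied to drain, V_GS = V_DS ≥ V_GS − V_th, so the device is in saturation.
KCL at the drain: ½ k_n (V_GS − V_th)² = (V_DD − V_GS)/R.
Let x = V_GS − 1.21. Then 32.5 x² + x − 11.89 = 0, giving x = 0.59 V (positive root), so V_GS = 1.8 V.
I_D = (V_DD − V_GS)/R = (13.1 − 1.8) / 22 = 0.514 mA.

V_GS = 1.80 V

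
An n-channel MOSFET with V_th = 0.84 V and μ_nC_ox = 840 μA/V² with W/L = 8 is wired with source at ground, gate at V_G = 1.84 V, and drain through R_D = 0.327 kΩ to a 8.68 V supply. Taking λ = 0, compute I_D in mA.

I_D = 3.36 mA

V_GS = V_G = 1.84 V, so V_ov = 1.84 − 0.84 = 1 V.
k_n = μ_nC_ox · (W/L) = 6.72 mA/V².
Assume saturation: I_D = ½ k_n V_ov² = 0.5 × 6.72 × 1² = 3.36 mA, giving V_DS = V_DD − I_D R_D = 8.68 − 3.36 × 0.327 = 7.58 V.
V_DS = 7.58 V ≥ V_ov = 1 V, confirming saturation.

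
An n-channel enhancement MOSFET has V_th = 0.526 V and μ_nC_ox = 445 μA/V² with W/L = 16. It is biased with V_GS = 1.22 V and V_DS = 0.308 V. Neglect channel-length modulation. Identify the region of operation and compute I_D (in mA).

Triode; I_D = 1.18 mA

k_n = μ_nC_ox · (W/L) = 7.12 mA/V².
V_ov = V_GS − V_th = 1.22 − 0.526 = 0.694 V.
Since V_DS = 0.308 V < V_ov = 0.694 V, the device is in the triode region.
I_D = k_n [V_ov · V_DS − ½ V_DS²] = 7.12 × [0.694 × 0.308 − 0.5 × 0.308²] = 1.18 mA.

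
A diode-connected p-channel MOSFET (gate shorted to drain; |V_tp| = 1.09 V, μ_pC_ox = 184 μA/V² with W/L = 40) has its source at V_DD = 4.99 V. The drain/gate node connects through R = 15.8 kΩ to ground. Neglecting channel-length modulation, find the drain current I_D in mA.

With gate tied to drain, V_SG = V_SD ≥ V_SG − |V_tp|, so the device is in saturation.
k_p = μ_pC_ox · (W/L) = 7.36 mA/V².
KCL at the drain: ½ k_p (V_SG − |V_tp|)² = (V_DD − V_SG)/R.
Let x = V_SG − 1.09. Then 58.1 x² + x − 3.9 = 0, giving x = 0.251 V (positive root), so V_SG = 1.34 V.
I_D = (V_DD − V_SG)/R = (4.99 − 1.34) / 15.8 = 0.231 mA.

I_D = 0.231 mA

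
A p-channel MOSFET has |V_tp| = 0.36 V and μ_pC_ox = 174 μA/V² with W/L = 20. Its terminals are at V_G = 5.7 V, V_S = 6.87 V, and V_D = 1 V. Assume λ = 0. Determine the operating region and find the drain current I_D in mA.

V_SG = V_S − V_G = 6.87 − 5.7 = 1.17 V; V_SD = V_S − V_D = 6.87 − 1 = 5.87 V.
k_p = μ_pC_ox · (W/L) = 3.48 mA/V².
V_ov = V_SG − |V_tp| = 1.17 − 0.36 = 0.81 V.
Since V_SD = 5.87 V ≥ V_ov = 0.81 V, the device is in saturation.
I_D = ½ k_p V_ov² = 0.5 × 3.48 × 0.81² = 1.14 mA.

Saturation; I_D = 1.14 mA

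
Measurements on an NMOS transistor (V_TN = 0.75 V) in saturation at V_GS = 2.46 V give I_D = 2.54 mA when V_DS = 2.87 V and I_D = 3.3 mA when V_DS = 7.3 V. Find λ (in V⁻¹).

With V_GS fixed, I_D ∝ (1 + λ V_DS) in saturation, so I_D2/I_D1 = (1 + λ V_DS2)/(1 + λ V_DS1).
3.3/2.54 = 1.299 = (1 + 7.3 λ)/(1 + 2.87 λ).
Solving: λ (I_D1 V_DS2 − I_D2 V_DS1) = I_D2 − I_D1, so λ = (3.3 − 2.54) / (2.54 × 7.3 − 3.3 × 2.87) = 0.76 / 9.07 = 0.0838 V⁻¹.

λ = 0.0838 V⁻¹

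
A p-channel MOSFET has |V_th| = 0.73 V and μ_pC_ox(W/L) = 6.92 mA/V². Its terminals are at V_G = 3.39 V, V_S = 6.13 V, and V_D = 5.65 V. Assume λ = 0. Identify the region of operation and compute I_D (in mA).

Triode; I_D = 5.88 mA

V_SG = V_S − V_G = 6.13 − 3.39 = 2.74 V; V_SD = V_S − V_D = 6.13 − 5.65 = 0.48 V.
V_ov = V_SG − |V_th| = 2.74 − 0.73 = 2.01 V.
Since V_SD = 0.48 V < V_ov = 2.01 V, the device is in the triode region.
I_D = k_p [V_ov · V_SD − ½ V_SD²] = 6.92 × [2.01 × 0.48 − 0.5 × 0.48²] = 5.88 mA.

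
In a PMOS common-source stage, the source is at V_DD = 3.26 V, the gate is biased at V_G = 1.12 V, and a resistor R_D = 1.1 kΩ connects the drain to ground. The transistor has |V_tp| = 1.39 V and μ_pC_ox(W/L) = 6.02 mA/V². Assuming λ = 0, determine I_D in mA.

I_D = 1.69 mA

V_SG = V_DD − V_G = 3.26 − 1.12 = 2.14 V, so V_ov = 2.14 − 1.39 = 0.75 V.
Assume saturation: I_D = ½ k_p V_ov² = 0.5 × 6.02 × 0.75² = 1.69 mA, giving V_SD = V_DD − I_D R_D = 3.26 − 1.69 × 1.1 = 1.4 V.
V_SD = 1.4 V ≥ V_ov = 0.75 V, confirming saturation.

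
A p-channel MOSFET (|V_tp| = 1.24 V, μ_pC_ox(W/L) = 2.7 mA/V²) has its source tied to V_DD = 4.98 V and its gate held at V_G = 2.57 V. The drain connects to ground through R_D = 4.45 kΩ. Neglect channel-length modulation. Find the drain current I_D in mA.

I_D = 1.03 mA

V_SG = V_DD − V_G = 4.98 − 2.57 = 2.41 V, so V_ov = 2.41 − 1.24 = 1.17 V.
Assume saturation: I_D = ½ k_p V_ov² = 0.5 × 2.7 × 1.17² = 1.85 mA, giving V_SD = V_DD − I_D R_D = 4.98 − 1.85 × 4.45 = -3.24 V.
But -3.24 V < V_ov = 1.17 V, so the device is actually in triode.
In triode I_D = k_p[V_ov V_SD − ½ V_SD²] and I_D = (V_DD − V_SD)/R_D. Equating: 6.01 V_SD² − 15.06 V_SD + 4.98 = 0, giving V_SD = 0.392 V (the root below V_ov).
I_D = (4.98 − 0.392) / 4.45 = 1.03 mA.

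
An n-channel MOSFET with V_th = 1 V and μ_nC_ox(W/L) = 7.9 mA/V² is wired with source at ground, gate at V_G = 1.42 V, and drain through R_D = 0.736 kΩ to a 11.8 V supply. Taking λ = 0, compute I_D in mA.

V_GS = V_G = 1.42 V, so V_ov = 1.42 − 1 = 0.42 V.
Assume saturation: I_D = ½ k_n V_ov² = 0.5 × 7.9 × 0.42² = 0.697 mA, giving V_DS = V_DD − I_D R_D = 11.8 − 0.697 × 0.736 = 11.3 V.
V_DS = 11.3 V ≥ V_ov = 0.42 V, confirming saturation.

I_D = 0.697 mA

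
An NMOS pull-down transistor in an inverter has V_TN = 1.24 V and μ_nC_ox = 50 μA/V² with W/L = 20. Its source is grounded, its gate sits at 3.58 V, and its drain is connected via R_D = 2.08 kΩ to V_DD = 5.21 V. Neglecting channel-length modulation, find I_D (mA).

V_GS = V_G = 3.58 V, so V_ov = 3.58 − 1.24 = 2.34 V.
k_n = μ_nC_ox · (W/L) = 1 mA/V².
Assume saturation: I_D = ½ k_n V_ov² = 0.5 × 1 × 2.34² = 2.74 mA, giving V_DS = V_DD − I_D R_D = 5.21 − 2.74 × 2.08 = -0.485 V.
But -0.485 V < V_ov = 2.34 V, so the device is actually in triode.
In triode I_D = k_n[V_ov V_DS − ½ V_DS²] and I_D = (V_DD − V_DS)/R_D. Equating: 1.04 V_DS² − 5.867 V_DS + 5.21 = 0, giving V_DS = 1.1 V (the root below V_ov).
I_D = (5.21 − 1.1) / 2.08 = 1.97 mA.

I_D = 1.97 mA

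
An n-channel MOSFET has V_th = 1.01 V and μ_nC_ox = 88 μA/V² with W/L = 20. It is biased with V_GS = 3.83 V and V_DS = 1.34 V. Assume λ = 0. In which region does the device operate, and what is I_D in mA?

Triode; I_D = 5.07 mA

k_n = μ_nC_ox · (W/L) = 1.76 mA/V².
V_ov = V_GS − V_th = 3.83 − 1.01 = 2.82 V.
Since V_DS = 1.34 V < V_ov = 2.82 V, the device is in the triode region.
I_D = k_n [V_ov · V_DS − ½ V_DS²] = 1.76 × [2.82 × 1.34 − 0.5 × 1.34²] = 5.07 mA.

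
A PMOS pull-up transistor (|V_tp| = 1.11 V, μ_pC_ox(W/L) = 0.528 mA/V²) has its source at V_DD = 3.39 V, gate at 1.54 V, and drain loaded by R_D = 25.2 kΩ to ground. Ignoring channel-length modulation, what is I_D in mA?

I_D = 0.118 mA

V_SG = V_DD − V_G = 3.39 − 1.54 = 1.85 V, so V_ov = 1.85 − 1.11 = 0.74 V.
Assume saturation: I_D = ½ k_p V_ov² = 0.5 × 0.528 × 0.74² = 0.145 mA, giving V_SD = V_DD − I_D R_D = 3.39 − 0.145 × 25.2 = -0.253 V.
But -0.253 V < V_ov = 0.74 V, so the device is actually in triode.
In triode I_D = k_p[V_ov V_SD − ½ V_SD²] and I_D = (V_DD − V_SD)/R_D. Equating: 6.65 V_SD² − 10.85 V_SD + 3.39 = 0, giving V_SD = 0.422 V (the root below V_ov).
I_D = (3.39 − 0.422) / 25.2 = 0.118 mA.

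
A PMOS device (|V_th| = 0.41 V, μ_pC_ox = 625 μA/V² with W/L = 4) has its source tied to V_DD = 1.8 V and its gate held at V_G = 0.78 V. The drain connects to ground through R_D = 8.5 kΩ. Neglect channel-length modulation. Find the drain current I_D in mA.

V_SG = V_DD − V_G = 1.8 − 0.78 = 1.02 V, so V_ov = 1.02 − 0.41 = 0.61 V.
k_p = μ_pC_ox · (W/L) = 2.5 mA/V².
Assume saturation: I_D = ½ k_p V_ov² = 0.5 × 2.5 × 0.61² = 0.465 mA, giving V_SD = V_DD − I_D R_D = 1.8 − 0.465 × 8.5 = -2.15 V.
But -2.15 V < V_ov = 0.61 V, so the device is actually in triode.
In triode I_D = k_p[V_ov V_SD − ½ V_SD²] and I_D = (V_DD − V_SD)/R_D. Equating: 10.6 V_SD² − 13.96 V_SD + 1.8 = 0, giving V_SD = 0.145 V (the root below V_ov).
I_D = (1.8 − 0.145) / 8.5 = 0.195 mA.

I_D = 0.195 mA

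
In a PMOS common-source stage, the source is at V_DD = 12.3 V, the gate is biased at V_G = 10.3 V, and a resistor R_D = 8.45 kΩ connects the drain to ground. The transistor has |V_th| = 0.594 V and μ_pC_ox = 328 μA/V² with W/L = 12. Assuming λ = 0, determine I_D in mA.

V_SG = V_DD − V_G = 12.3 − 10.3 = 2 V, so V_ov = 2 − 0.594 = 1.41 V.
k_p = μ_pC_ox · (W/L) = 3.936 mA/V².
Assume saturation: I_D = ½ k_p V_ov² = 0.5 × 3.936 × 1.41² = 3.89 mA, giving V_SD = V_DD − I_D R_D = 12.3 − 3.89 × 8.45 = -20.6 V.
But -20.6 V < V_ov = 1.41 V, so the device is actually in triode.
In triode I_D = k_p[V_ov V_SD − ½ V_SD²] and I_D = (V_DD − V_SD)/R_D. Equating: 16.6 V_SD² − 47.76 V_SD + 12.3 = 0, giving V_SD = 0.286 V (the root below V_ov).
I_D = (12.3 − 0.286) / 8.45 = 1.42 mA.

I_D = 1.42 mA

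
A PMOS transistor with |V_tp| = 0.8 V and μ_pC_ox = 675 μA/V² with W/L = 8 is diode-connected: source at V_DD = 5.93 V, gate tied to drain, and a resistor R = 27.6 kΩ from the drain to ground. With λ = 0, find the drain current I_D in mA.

I_D = 0.177 mA

With gate tied to drain, V_SG = V_SD ≥ V_SG − |V_tp|, so the device is in saturation.
k_p = μ_pC_ox · (W/L) = 5.4 mA/V².
KCL at the drain: ½ k_p (V_SG − |V_tp|)² = (V_DD − V_SG)/R.
Let x = V_SG − 0.8. Then 74.5 x² + x − 5.13 = 0, giving x = 0.256 V (positive root), so V_SG = 1.06 V.
I_D = (V_DD − V_SG)/R = (5.93 − 1.06) / 27.6 = 0.177 mA.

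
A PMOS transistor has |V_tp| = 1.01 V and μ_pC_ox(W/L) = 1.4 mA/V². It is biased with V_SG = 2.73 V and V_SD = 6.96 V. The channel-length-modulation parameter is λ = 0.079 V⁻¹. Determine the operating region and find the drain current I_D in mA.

V_ov = V_SG − |V_tp| = 2.73 − 1.01 = 1.72 V.
Since V_SD = 6.96 V ≥ V_ov = 1.72 V, the device is in saturation.
I_D = ½ k_p V_ov² (1 + λ V_SD) = 0.5 × 1.4 × 1.72² × (1 + 0.079 × 6.96) = 3.21 mA.

Saturation; I_D = 3.21 mA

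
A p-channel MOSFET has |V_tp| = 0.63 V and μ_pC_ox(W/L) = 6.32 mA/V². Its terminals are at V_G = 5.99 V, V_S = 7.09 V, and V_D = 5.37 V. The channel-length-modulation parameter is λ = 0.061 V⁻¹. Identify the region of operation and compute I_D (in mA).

Saturation; I_D = 0.771 mA

V_SG = V_S − V_G = 7.09 − 5.99 = 1.1 V; V_SD = V_S − V_D = 7.09 − 5.37 = 1.72 V.
V_ov = V_SG − |V_tp| = 1.1 − 0.63 = 0.47 V.
Since V_SD = 1.72 V ≥ V_ov = 0.47 V, the device is in saturation.
I_D = ½ k_p V_ov² (1 + λ V_SD) = 0.5 × 6.32 × 0.47² × (1 + 0.061 × 1.72) = 0.771 mA.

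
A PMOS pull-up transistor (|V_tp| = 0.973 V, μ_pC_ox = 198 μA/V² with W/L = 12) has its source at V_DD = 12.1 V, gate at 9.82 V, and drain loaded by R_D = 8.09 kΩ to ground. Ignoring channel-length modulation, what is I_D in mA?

I_D = 1.42 mA

V_SG = V_DD − V_G = 12.1 − 9.82 = 2.28 V, so V_ov = 2.28 − 0.973 = 1.31 V.
k_p = μ_pC_ox · (W/L) = 2.376 mA/V².
Assume saturation: I_D = ½ k_p V_ov² = 0.5 × 2.376 × 1.31² = 2.03 mA, giving V_SD = V_DD − I_D R_D = 12.1 − 2.03 × 8.09 = -4.32 V.
But -4.32 V < V_ov = 1.31 V, so the device is actually in triode.
In triode I_D = k_p[V_ov V_SD − ½ V_SD²] and I_D = (V_DD − V_SD)/R_D. Equating: 9.61 V_SD² − 26.12 V_SD + 12.1 = 0, giving V_SD = 0.592 V (the root below V_ov).
I_D = (12.1 − 0.592) / 8.09 = 1.42 mA.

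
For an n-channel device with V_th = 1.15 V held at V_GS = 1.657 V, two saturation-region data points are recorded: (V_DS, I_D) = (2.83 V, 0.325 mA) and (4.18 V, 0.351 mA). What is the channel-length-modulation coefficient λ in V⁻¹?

With V_GS fixed, I_D ∝ (1 + λ V_DS) in saturation, so I_D2/I_D1 = (1 + λ V_DS2)/(1 + λ V_DS1).
0.351/0.325 = 1.08 = (1 + 4.18 λ)/(1 + 2.83 λ).
Solving: λ (I_D1 V_DS2 − I_D2 V_DS1) = I_D2 − I_D1, so λ = (0.351 − 0.325) / (0.325 × 4.18 − 0.351 × 2.83) = 0.026 / 0.365 = 0.0712 V⁻¹.

λ = 0.0712 V⁻¹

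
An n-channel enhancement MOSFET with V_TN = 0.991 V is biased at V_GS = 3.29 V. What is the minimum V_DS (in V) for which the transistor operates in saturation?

The boundary between triode and saturation is V_DS = V_GS − V_TN = V_ov.
V_ov = 3.29 − 0.991 = 2.3 V.

V_DS,sat = 2.30 V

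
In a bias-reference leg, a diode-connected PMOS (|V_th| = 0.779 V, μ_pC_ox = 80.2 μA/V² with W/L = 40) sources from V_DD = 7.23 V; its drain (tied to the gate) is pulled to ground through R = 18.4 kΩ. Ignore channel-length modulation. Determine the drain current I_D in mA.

I_D = 0.326 mA

With gate tied to drain, V_SG = V_SD ≥ V_SG − |V_th|, so the device is in saturation.
k_p = μ_pC_ox · (W/L) = 3.208 mA/V².
KCL at the drain: ½ k_p (V_SG − |V_th|)² = (V_DD − V_SG)/R.
Let x = V_SG − 0.779. Then 29.5 x² + x − 6.451 = 0, giving x = 0.451 V (positive root), so V_SG = 1.23 V.
I_D = (V_DD − V_SG)/R = (7.23 − 1.23) / 18.4 = 0.326 mA.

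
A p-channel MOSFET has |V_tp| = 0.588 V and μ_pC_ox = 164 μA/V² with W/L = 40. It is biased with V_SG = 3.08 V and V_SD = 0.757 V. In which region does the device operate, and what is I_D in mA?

Triode; I_D = 10.5 mA

k_p = μ_pC_ox · (W/L) = 6.56 mA/V².
V_ov = V_SG − |V_tp| = 3.08 − 0.588 = 2.49 V.
Since V_SD = 0.757 V < V_ov = 2.49 V, the device is in the triode region.
I_D = k_p [V_ov · V_SD − ½ V_SD²] = 6.56 × [2.49 × 0.757 − 0.5 × 0.757²] = 10.5 mA.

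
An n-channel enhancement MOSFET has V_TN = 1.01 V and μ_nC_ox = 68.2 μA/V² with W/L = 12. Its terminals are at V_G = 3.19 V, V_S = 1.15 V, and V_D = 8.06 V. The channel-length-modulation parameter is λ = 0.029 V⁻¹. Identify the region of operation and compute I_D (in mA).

V_GS = V_G − V_S = 3.19 − 1.15 = 2.04 V; V_DS = V_D − V_S = 8.06 − 1.15 = 6.91 V.
k_n = μ_nC_ox · (W/L) = 0.8184 mA/V².
V_ov = V_GS − V_TN = 2.04 − 1.01 = 1.03 V.
Since V_DS = 6.91 V ≥ V_ov = 1.03 V, the device is in saturation.
I_D = ½ k_n V_ov² (1 + λ V_DS) = 0.5 × 0.8184 × 1.03² × (1 + 0.029 × 6.91) = 0.521 mA.

Saturation; I_D = 0.521 mA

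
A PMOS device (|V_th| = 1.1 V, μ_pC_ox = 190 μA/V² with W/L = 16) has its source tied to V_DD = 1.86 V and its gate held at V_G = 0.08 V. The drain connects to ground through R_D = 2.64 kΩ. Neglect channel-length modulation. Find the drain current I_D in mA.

V_SG = V_DD − V_G = 1.86 − 0.08 = 1.78 V, so V_ov = 1.78 − 1.1 = 0.68 V.
k_p = μ_pC_ox · (W/L) = 3.04 mA/V².
Assume saturation: I_D = ½ k_p V_ov² = 0.5 × 3.04 × 0.68² = 0.703 mA, giving V_SD = V_DD − I_D R_D = 1.86 − 0.703 × 2.64 = 0.00448 V.
But 0.00448 V < V_ov = 0.68 V, so the device is actually in triode.
In triode I_D = k_p[V_ov V_SD − ½ V_SD²] and I_D = (V_DD − V_SD)/R_D. Equating: 4.01 V_SD² − 6.457 V_SD + 1.86 = 0, giving V_SD = 0.376 V (the root below V_ov).
I_D = (1.86 − 0.376) / 2.64 = 0.562 mA.

I_D = 0.562 mA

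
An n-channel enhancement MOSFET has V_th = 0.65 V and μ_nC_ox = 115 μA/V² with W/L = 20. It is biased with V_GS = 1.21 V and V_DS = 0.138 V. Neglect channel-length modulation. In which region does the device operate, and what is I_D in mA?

Triode; I_D = 0.156 mA

k_n = μ_nC_ox · (W/L) = 2.3 mA/V².
V_ov = V_GS − V_th = 1.21 − 0.65 = 0.56 V.
Since V_DS = 0.138 V < V_ov = 0.56 V, the device is in the triode region.
I_D = k_n [V_ov · V_DS − ½ V_DS²] = 2.3 × [0.56 × 0.138 − 0.5 × 0.138²] = 0.156 mA.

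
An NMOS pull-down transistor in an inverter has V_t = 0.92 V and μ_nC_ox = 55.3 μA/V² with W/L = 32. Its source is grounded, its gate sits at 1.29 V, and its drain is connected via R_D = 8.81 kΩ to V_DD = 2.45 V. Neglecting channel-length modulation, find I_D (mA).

V_GS = V_G = 1.29 V, so V_ov = 1.29 − 0.92 = 0.37 V.
k_n = μ_nC_ox · (W/L) = 1.77 mA/V².
Assume saturation: I_D = ½ k_n V_ov² = 0.5 × 1.77 × 0.37² = 0.121 mA, giving V_DS = V_DD − I_D R_D = 2.45 − 0.121 × 8.81 = 1.38 V.
V_DS = 1.38 V ≥ V_ov = 0.37 V, confirming saturation.

I_D = 0.121 mA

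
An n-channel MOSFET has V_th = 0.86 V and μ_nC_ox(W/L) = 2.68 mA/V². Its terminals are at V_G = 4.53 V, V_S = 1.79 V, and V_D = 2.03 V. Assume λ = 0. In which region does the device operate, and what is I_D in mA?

V_GS = V_G − V_S = 4.53 − 1.79 = 2.74 V; V_DS = V_D − V_S = 2.03 − 1.79 = 0.24 V.
V_ov = V_GS − V_th = 2.74 − 0.86 = 1.88 V.
Since V_DS = 0.24 V < V_ov = 1.88 V, the device is in the triode region.
I_D = k_n [V_ov · V_DS − ½ V_DS²] = 2.68 × [1.88 × 0.24 − 0.5 × 0.24²] = 1.13 mA.

Triode; I_D = 1.13 mA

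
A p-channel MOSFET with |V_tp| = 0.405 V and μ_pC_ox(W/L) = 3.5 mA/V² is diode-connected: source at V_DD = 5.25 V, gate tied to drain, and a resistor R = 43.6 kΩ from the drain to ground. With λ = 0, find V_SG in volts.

With gate tied to drain, V_SG = V_SD ≥ V_SG − |V_tp|, so the device is in saturation.
KCL at the drain: ½ k_p (V_SG − |V_tp|)² = (V_DD − V_SG)/R.
Let x = V_SG − 0.405. Then 76.3 x² + x − 4.845 = 0, giving x = 0.246 V (positive root), so V_SG = 0.651 V.
I_D = (V_DD − V_SG)/R = (5.25 − 0.651) / 43.6 = 0.105 mA.

V_SG = 0.651 V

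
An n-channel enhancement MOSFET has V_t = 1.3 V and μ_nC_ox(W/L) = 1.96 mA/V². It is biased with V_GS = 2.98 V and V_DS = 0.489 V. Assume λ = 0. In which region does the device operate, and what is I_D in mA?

V_ov = V_GS − V_t = 2.98 − 1.3 = 1.68 V.
Since V_DS = 0.489 V < V_ov = 1.68 V, the device is in the triode region.
I_D = k_n [V_ov · V_DS − ½ V_DS²] = 1.96 × [1.68 × 0.489 − 0.5 × 0.489²] = 1.38 mA.

Triode; I_D = 1.38 mA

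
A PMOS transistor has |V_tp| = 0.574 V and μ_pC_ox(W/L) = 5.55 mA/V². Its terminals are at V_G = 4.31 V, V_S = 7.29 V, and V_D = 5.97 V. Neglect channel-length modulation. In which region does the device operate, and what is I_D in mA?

V_SG = V_S − V_G = 7.29 − 4.31 = 2.98 V; V_SD = V_S − V_D = 7.29 − 5.97 = 1.32 V.
V_ov = V_SG − |V_tp| = 2.98 − 0.574 = 2.41 V.
Since V_SD = 1.32 V < V_ov = 2.41 V, the device is in the triode region.
I_D = k_p [V_ov · V_SD − ½ V_SD²] = 5.55 × [2.41 × 1.32 − 0.5 × 1.32²] = 12.8 mA.

Triode; I_D = 12.8 mA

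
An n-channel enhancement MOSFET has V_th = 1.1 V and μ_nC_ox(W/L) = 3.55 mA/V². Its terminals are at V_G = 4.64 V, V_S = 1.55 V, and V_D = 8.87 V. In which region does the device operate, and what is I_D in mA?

Saturation; I_D = 7.03 mA

V_GS = V_G − V_S = 4.64 − 1.55 = 3.09 V; V_DS = V_D − V_S = 8.87 − 1.55 = 7.32 V.
V_ov = V_GS − V_th = 3.09 − 1.1 = 1.99 V.
Since V_DS = 7.32 V ≥ V_ov = 1.99 V, the device is in saturation.
I_D = ½ k_n V_ov² = 0.5 × 3.55 × 1.99² = 7.03 mA.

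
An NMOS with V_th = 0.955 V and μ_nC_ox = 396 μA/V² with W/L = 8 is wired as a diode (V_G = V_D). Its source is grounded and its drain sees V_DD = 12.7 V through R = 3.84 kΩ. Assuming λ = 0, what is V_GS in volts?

V_GS = 2.26 V

With gate tied to drain, V_GS = V_DS ≥ V_GS − V_th, so the device is in saturation.
k_n = μ_nC_ox · (W/L) = 3.168 mA/V².
KCL at the drain: ½ k_n (V_GS − V_th)² = (V_DD − V_GS)/R.
Let x = V_GS − 0.955. Then 6.08 x² + x − 11.74 = 0, giving x = 1.31 V (positive root), so V_GS = 2.26 V.
I_D = (V_DD − V_GS)/R = (12.7 − 2.26) / 3.84 = 2.72 mA.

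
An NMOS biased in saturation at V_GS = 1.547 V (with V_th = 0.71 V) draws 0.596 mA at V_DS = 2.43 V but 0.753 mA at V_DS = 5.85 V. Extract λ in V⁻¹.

λ = 0.0948 V⁻¹

With V_GS fixed, I_D ∝ (1 + λ V_DS) in saturation, so I_D2/I_D1 = (1 + λ V_DS2)/(1 + λ V_DS1).
0.753/0.596 = 1.263 = (1 + 5.85 λ)/(1 + 2.43 λ).
Solving: λ (I_D1 V_DS2 − I_D2 V_DS1) = I_D2 − I_D1, so λ = (0.753 − 0.596) / (0.596 × 5.85 − 0.753 × 2.43) = 0.157 / 1.66 = 0.0948 V⁻¹.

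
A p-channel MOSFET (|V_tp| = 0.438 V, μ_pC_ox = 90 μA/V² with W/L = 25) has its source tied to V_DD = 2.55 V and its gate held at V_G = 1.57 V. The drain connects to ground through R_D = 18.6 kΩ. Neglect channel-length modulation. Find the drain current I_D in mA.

I_D = 0.131 mA

V_SG = V_DD − V_G = 2.55 − 1.57 = 0.98 V, so V_ov = 0.98 − 0.438 = 0.542 V.
k_p = μ_pC_ox · (W/L) = 2.25 mA/V².
Assume saturation: I_D = ½ k_p V_ov² = 0.5 × 2.25 × 0.542² = 0.33 mA, giving V_SD = V_DD − I_D R_D = 2.55 − 0.33 × 18.6 = -3.6 V.
But -3.6 V < V_ov = 0.542 V, so the device is actually in triode.
In triode I_D = k_p[V_ov V_SD − ½ V_SD²] and I_D = (V_DD − V_SD)/R_D. Equating: 20.9 V_SD² − 23.68 V_SD + 2.55 = 0, giving V_SD = 0.121 V (the root below V_ov).
I_D = (2.55 − 0.121) / 18.6 = 0.131 mA.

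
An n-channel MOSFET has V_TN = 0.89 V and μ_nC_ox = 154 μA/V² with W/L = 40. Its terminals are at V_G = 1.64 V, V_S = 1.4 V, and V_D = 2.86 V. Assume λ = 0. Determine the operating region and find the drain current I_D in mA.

V_GS = V_G − V_S = 1.64 − 1.4 = 0.24 V; V_DS = V_D − V_S = 2.86 − 1.4 = 1.46 V.
V_GS = 0.24 V < V_TN = 0.89 V, so the transistor is in cutoff.

Cutoff; I_D = 0 mA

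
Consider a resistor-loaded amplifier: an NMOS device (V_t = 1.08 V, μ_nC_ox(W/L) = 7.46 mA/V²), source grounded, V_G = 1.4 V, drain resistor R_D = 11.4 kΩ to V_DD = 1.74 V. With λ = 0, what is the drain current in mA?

V_GS = V_G = 1.4 V, so V_ov = 1.4 − 1.08 = 0.32 V.
Assume saturation: I_D = ½ k_n V_ov² = 0.5 × 7.46 × 0.32² = 0.382 mA, giving V_DS = V_DD − I_D R_D = 1.74 − 0.382 × 11.4 = -2.61 V.
But -2.61 V < V_ov = 0.32 V, so the device is actually in triode.
In triode I_D = k_n[V_ov V_DS − ½ V_DS²] and I_D = (V_DD − V_DS)/R_D. Equating: 42.5 V_DS² − 28.21 V_DS + 1.74 = 0, giving V_DS = 0.0688 V (the root below V_ov).
I_D = (1.74 − 0.0688) / 11.4 = 0.147 mA.

I_D = 0.147 mA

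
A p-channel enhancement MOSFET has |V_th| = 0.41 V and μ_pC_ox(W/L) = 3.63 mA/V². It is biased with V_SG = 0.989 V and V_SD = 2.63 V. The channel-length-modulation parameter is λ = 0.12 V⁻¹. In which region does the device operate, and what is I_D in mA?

Saturation; I_D = 0.800 mA

V_ov = V_SG − |V_th| = 0.989 − 0.41 = 0.579 V.
Since V_SD = 2.63 V ≥ V_ov = 0.579 V, the device is in saturation.
I_D = ½ k_p V_ov² (1 + λ V_SD) = 0.5 × 3.63 × 0.579² × (1 + 0.12 × 2.63) = 0.8 mA.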